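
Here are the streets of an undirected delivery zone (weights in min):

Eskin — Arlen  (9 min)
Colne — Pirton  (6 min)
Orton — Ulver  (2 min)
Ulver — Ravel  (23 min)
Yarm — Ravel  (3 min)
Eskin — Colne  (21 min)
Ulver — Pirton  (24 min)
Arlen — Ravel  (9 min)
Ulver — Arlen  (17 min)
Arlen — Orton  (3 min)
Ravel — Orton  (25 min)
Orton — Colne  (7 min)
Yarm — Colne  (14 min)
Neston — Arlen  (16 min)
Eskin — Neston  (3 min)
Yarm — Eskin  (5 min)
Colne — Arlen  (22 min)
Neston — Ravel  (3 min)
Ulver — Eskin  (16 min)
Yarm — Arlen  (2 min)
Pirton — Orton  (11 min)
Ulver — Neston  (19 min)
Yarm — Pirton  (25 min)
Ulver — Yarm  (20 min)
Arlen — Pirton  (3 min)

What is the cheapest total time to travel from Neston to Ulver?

Shortest distances from Neston:
Neston: 0
Eskin: 3  (via Neston)
Ravel: 3  (via Neston)
Yarm: 6  (via Ravel)
Arlen: 8  (via Yarm)
Pirton: 11  (via Arlen)
Orton: 11  (via Arlen)
Ulver: 13  (via Orton)
Shortest route: Neston–Ravel–Yarm–Arlen–Orton–Ulver = 13 min.

13 min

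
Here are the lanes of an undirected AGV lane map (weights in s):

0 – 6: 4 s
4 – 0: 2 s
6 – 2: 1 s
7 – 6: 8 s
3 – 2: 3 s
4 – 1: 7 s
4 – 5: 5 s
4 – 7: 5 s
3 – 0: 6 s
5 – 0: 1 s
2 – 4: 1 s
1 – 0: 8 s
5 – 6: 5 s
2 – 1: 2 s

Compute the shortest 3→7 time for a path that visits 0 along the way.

13 s

Shortest 3→0: 3–0 = 6
Best 0 to 7: 0–4–7 costing 7
Total via 0: 6 + 7 = 13 s.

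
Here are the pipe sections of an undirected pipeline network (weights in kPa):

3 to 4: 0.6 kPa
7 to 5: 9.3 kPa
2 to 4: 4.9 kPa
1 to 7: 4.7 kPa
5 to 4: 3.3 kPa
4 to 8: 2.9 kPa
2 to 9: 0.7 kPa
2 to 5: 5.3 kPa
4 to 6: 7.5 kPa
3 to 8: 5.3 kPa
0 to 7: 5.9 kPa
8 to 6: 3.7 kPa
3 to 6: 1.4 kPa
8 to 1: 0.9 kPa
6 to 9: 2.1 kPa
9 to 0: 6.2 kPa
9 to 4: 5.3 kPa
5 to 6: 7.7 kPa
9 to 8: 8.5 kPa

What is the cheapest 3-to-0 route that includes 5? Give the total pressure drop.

16.1 kPa

Shortest 3→5: 3 → 4 → 5 = 3.9
Best 5 to 0: 5 → 2 → 9 → 0 costing 12.2
Total via 5: 3.9 + 12.2 = 16.1 kPa.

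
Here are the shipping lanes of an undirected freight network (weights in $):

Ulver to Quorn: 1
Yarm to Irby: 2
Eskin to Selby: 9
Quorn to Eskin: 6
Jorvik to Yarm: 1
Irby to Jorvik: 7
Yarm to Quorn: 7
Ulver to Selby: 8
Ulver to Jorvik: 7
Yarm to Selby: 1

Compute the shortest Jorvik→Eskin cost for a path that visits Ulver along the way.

Shortest Jorvik→Ulver: Jorvik–Ulver = 7
Best Ulver to Eskin: Ulver–Quorn–Eskin costing 7
Total via Ulver: 7 + 7 = $14.

$14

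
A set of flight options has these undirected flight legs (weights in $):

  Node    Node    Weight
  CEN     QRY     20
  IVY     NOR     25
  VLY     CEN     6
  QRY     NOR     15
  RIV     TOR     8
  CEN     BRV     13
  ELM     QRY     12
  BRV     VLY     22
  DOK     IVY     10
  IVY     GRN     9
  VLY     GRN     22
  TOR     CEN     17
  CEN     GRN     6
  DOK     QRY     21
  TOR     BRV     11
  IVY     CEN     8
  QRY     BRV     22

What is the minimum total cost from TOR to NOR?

$48

Running Dijkstra from TOR:
TOR: 0
RIV: 8  (via TOR)
BRV: 11  (via TOR)
CEN: 17  (via TOR)
VLY: 23  (via CEN)
GRN: 23  (via CEN)
IVY: 25  (via CEN)
QRY: 33  (via BRV)
DOK: 35  (via IVY)
ELM: 45  (via QRY)
NOR: 48  (via QRY)
Shortest route: TOR–BRV–QRY–NOR = $48.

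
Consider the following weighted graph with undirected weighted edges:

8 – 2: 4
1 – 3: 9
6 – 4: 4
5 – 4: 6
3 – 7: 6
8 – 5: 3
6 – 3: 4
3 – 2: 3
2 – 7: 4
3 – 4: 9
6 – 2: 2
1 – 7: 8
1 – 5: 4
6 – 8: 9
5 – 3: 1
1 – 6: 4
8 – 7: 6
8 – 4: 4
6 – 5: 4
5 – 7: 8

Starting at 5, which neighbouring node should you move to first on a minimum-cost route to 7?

Enumerating some paths:
5–3–7: 1+6 = 7
5–3–2–7: 1+3+4 = 8
Cheapest is 5–3–7 at 7.
So from 5 the first move is to 3.

3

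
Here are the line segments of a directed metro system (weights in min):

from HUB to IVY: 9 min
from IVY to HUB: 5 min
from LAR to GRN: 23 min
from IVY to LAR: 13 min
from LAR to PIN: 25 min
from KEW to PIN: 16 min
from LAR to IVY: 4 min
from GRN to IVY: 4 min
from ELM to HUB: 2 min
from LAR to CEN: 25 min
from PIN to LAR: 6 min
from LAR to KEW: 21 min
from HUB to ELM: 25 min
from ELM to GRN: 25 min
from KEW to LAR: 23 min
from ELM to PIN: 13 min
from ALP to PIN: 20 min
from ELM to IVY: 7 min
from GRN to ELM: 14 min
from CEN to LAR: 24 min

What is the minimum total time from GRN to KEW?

38 min

Settle nodes by increasing distance from GRN:
GRN: 0
IVY: 4  (via GRN)
HUB: 9  (via IVY)
ELM: 14  (via GRN)
LAR: 17  (via IVY)
PIN: 27  (via ELM)
KEW: 38  (via LAR)
Shortest route: GRN–IVY–LAR–KEW = 38 min.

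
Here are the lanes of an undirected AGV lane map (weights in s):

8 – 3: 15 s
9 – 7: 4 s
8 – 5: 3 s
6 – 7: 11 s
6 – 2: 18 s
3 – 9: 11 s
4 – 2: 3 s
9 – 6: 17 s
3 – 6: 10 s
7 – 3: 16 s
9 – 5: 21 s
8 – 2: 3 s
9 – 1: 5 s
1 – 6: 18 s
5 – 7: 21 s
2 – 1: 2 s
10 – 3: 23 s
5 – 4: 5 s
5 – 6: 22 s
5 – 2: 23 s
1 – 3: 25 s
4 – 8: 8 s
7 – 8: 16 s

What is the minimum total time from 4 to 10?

44 s

Compare a few routes:
4 → 8 → 3 → 10: 8+15+23 = 46
4 → 2 → 8 → 3 → 10: 3+3+15+23 = 44
The minimum is 44 s via 4 → 2 → 8 → 3 → 10.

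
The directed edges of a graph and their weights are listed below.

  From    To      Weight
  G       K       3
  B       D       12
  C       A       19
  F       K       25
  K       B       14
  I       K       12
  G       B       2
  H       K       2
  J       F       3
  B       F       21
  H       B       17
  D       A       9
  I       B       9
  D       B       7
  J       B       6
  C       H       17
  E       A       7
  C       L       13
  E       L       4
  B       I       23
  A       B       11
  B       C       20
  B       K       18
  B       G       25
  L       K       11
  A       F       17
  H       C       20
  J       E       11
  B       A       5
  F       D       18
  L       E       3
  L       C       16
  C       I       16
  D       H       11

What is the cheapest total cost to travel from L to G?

Running Dijkstra from L:
L: 0
E: 3  (via L)
A: 10  (via E)
K: 11  (via L)
C: 16  (via L)
B: 21  (via A)
F: 27  (via A)
I: 32  (via C)
D: 33  (via B)
H: 33  (via C)
G: 46  (via B)
Shortest route: L → E → A → B → G = 46.

46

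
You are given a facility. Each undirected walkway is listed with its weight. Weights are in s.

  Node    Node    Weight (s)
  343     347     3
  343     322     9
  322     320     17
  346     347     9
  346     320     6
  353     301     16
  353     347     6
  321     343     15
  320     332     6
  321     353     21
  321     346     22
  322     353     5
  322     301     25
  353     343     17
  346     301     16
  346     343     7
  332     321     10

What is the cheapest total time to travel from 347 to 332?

21 s

Running Dijkstra from 347:
347: 0
343: 3  (via 347)
353: 6  (via 347)
346: 9  (via 347)
322: 11  (via 353)
320: 15  (via 346)
321: 18  (via 343)
332: 21  (via 320)
Shortest route: 347–346–320–332 = 21 s.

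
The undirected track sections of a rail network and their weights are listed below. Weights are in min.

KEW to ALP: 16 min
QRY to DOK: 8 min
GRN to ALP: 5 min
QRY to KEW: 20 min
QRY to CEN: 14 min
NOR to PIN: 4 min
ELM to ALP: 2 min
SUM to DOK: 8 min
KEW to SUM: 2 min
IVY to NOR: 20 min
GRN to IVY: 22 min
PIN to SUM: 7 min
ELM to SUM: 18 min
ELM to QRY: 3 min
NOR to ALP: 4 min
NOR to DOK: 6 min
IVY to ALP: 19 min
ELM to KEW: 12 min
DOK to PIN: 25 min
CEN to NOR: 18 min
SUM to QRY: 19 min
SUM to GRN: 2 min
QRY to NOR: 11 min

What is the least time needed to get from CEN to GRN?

24 min

Enumerating some paths:
CEN → QRY → ELM → ALP → GRN: 14+3+2+5 = 24
CEN → NOR → PIN → SUM → GRN: 18+4+7+2 = 31
CEN → NOR → ALP → GRN: 18+4+5 = 27
The minimum is 24 min via CEN → QRY → ELM → ALP → GRN.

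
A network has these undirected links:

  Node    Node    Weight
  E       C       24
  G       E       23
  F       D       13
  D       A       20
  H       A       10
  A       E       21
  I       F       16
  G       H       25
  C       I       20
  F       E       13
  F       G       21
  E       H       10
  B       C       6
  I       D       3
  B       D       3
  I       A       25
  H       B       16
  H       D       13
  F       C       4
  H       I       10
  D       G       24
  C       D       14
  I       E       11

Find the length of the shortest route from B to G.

27

Compare a few routes:
B → C → F → G: 6+4+21 = 31
B → D → G: 3+24 = 27
Cheapest is B → D → G at 27.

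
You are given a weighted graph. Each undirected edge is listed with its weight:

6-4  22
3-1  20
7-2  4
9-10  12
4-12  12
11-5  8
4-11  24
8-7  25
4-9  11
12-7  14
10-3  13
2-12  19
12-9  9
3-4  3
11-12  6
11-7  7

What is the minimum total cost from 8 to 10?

59

Enumerating some paths:
8 → 7 → 11 → 12 → 9 → 10: 25+7+6+9+12 = 59
8 → 7 → 12 → 4 → 3 → 10: 25+14+12+3+13 = 67
8 → 7 → 11 → 12 → 4 → 3 → 10: 25+7+6+12+3+13 = 66
8 → 7 → 12 → 9 → 10: 25+14+9+12 = 60
Cheapest is 8 → 7 → 11 → 12 → 9 → 10 at 59.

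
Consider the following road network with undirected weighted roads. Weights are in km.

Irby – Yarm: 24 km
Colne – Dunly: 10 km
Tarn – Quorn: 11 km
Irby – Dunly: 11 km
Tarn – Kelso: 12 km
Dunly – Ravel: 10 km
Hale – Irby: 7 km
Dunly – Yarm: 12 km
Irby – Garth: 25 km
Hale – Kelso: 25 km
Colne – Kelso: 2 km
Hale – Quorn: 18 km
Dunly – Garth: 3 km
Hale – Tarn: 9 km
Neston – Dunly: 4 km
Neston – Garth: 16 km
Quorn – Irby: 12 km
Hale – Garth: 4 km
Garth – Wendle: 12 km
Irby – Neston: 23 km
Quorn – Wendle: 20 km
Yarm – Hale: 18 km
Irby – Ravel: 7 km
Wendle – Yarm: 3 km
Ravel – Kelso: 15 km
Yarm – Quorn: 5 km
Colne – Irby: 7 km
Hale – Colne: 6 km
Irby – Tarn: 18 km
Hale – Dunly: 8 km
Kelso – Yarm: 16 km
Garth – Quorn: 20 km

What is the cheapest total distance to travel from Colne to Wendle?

21 km

Settle nodes by increasing distance from Colne:
Colne: 0
Kelso: 2  (via Colne)
Hale: 6  (via Colne)
Irby: 7  (via Colne)
Garth: 10  (via Hale)
Dunly: 10  (via Colne)
Ravel: 14  (via Irby)
Neston: 14  (via Dunly)
Tarn: 14  (via Kelso)
Yarm: 18  (via Kelso)
Quorn: 19  (via Irby)
Wendle: 21  (via Yarm)
Shortest route: Colne → Kelso → Yarm → Wendle = 21 km.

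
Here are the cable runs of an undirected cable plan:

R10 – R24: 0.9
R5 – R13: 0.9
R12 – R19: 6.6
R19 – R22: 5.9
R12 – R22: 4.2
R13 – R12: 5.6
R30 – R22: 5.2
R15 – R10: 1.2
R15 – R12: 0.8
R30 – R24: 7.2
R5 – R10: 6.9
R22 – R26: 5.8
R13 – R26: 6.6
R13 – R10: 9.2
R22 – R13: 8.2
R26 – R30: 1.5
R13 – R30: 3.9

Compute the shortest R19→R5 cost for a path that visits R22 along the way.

Shortest R19→R22: R19 → R22 = 5.9
Best R22 to R5: R22 → R13 → R5 costing 9.1
Total via R22: 5.9 + 9.1 = 15.

15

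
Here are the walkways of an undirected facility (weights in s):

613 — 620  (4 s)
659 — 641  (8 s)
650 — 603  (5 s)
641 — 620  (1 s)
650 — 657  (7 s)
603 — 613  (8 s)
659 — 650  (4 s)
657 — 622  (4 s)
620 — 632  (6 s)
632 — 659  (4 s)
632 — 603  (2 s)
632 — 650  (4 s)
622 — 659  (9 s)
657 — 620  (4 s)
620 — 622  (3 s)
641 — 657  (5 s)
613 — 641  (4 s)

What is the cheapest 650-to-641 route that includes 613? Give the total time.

Best 650 to 613: 650 → 603 → 613 costing 13
Best 613 to 641: 613 → 641 costing 4
Total via 613: 13 + 4 = 17 s.

17 s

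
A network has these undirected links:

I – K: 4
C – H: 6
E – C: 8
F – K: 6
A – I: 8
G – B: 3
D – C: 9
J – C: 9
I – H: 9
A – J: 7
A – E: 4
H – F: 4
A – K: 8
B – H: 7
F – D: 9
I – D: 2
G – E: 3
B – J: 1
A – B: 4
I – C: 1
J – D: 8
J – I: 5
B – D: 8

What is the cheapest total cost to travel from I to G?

Enumerating some paths:
I → J → B → G: 5+1+3 = 9
I → C → E → G: 1+8+3 = 12
The minimum is 9 via I → J → B → G.

9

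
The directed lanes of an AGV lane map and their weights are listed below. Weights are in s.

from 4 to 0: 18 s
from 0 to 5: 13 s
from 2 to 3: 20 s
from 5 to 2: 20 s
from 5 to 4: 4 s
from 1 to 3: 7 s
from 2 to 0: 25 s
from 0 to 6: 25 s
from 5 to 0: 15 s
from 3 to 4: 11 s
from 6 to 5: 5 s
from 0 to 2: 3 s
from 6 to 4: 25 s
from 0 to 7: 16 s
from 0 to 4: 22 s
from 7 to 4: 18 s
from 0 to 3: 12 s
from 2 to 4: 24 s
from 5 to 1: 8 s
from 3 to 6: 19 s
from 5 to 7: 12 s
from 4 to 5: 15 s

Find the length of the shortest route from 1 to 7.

43 s

Enumerating some paths:
1 - 3 - 4 - 5 - 7: 7+11+15+12 = 45
1 - 3 - 6 - 5 - 7: 7+19+5+12 = 43
1 - 3 - 4 - 0 - 5 - 7: 7+11+18+13+12 = 61
1 - 3 - 4 - 0 - 7: 7+11+18+16 = 52
Cheapest is 1 - 3 - 6 - 5 - 7 at 43 s.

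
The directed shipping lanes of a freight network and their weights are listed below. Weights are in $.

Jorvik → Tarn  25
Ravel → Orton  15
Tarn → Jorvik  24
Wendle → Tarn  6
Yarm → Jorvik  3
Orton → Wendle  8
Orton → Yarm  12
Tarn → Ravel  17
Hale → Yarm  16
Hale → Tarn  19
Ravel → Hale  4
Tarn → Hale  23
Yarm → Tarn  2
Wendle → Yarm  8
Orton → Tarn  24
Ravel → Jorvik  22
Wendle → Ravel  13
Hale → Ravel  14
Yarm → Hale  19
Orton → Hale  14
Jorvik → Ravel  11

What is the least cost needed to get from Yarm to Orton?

$29

Candidate routes:
Yarm → Tarn → Ravel → Orton: 2+17+15 = 34
Yarm → Jorvik → Ravel → Orton: 3+11+15 = 29
The minimum is $29 via Yarm → Jorvik → Ravel → Orton.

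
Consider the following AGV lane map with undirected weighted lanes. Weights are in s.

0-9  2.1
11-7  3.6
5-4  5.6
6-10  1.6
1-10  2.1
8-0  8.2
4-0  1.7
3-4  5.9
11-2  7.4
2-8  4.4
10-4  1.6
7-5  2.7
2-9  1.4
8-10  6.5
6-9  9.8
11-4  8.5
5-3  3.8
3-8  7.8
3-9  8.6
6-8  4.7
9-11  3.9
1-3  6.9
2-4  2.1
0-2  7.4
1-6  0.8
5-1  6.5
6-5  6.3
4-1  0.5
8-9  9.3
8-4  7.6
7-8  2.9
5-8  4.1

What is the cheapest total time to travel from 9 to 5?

Enumerating some paths:
9–2–4–5: 1.4+2.1+5.6 = 9.1
9–0–4–5: 2.1+1.7+5.6 = 9.4
9–2–8–5: 1.4+4.4+4.1 = 9.9
9–11–7–5: 3.9+3.6+2.7 = 10.2
The minimum is 9.1 s via 9–2–4–5.

9.1 s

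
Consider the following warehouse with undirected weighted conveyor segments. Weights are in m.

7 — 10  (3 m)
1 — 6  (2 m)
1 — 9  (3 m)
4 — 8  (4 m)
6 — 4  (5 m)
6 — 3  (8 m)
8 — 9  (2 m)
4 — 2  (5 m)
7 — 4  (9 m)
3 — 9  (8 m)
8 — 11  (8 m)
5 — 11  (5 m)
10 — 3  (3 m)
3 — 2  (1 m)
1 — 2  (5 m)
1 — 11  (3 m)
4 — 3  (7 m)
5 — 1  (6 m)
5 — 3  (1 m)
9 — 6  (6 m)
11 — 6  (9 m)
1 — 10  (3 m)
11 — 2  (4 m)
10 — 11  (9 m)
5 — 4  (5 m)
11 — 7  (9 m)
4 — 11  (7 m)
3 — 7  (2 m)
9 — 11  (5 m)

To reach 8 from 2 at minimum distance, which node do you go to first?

4

Enumerating some paths:
2 - 3 - 5 - 4 - 8: 1+1+5+4 = 11
2 - 4 - 8: 5+4 = 9
2 - 1 - 9 - 8: 5+3+2 = 10
2 - 3 - 9 - 8: 1+8+2 = 11
The minimum is 9 m via 2 - 4 - 8.
So from 2 the first move is to 4.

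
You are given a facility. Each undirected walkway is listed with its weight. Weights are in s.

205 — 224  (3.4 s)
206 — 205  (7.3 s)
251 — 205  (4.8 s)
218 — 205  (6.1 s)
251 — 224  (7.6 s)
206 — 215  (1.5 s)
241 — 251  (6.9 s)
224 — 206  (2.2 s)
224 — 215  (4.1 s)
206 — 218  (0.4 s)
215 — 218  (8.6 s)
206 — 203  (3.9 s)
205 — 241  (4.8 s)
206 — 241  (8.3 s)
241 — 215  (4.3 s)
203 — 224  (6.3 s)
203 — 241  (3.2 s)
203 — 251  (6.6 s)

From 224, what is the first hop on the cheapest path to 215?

Compare a few routes:
224 → 215: 4.1 = 4.1
224 → 206 → 215: 2.2+1.5 = 3.7
The minimum is 3.7 s via 224 → 206 → 215.
So from 224 the first move is to 206.

206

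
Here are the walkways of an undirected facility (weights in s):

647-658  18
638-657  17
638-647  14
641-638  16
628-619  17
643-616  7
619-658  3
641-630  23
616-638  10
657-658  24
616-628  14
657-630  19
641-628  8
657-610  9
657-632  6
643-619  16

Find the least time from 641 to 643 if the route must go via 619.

Best 641 to 619: 641 → 628 → 619 costing 25
Shortest 619→643: 619 → 643 = 16
Total via 619: 25 + 16 = 41 s.

41 s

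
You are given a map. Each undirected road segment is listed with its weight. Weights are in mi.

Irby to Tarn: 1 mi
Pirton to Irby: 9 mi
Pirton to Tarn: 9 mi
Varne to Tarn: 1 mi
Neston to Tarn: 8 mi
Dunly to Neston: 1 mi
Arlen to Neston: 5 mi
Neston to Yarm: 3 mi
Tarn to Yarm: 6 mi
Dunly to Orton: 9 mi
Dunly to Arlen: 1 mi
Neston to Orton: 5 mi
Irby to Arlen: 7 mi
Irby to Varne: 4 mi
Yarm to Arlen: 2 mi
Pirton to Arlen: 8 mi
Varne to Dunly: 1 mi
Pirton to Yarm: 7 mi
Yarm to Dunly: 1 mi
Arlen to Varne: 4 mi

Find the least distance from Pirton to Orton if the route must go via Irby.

Best Pirton to Irby: Pirton–Irby costing 9
Shortest Irby→Orton: Irby–Tarn–Varne–Dunly–Neston–Orton = 9
Total via Irby: 9 + 9 = 18 mi.

18 mi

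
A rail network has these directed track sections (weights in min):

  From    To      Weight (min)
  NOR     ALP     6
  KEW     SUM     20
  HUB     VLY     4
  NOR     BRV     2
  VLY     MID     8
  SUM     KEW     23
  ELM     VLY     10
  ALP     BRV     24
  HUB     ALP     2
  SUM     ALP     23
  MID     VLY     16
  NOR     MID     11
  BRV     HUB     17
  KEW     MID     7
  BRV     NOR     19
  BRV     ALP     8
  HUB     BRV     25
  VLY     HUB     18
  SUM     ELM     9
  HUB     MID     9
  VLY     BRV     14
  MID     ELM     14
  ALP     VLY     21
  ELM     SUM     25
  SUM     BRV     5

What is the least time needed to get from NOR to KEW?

Enumerating some paths:
NOR → BRV → HUB → MID → ELM → SUM → KEW: 2+17+9+14+25+23 = 90
NOR → BRV → HUB → VLY → MID → ELM → SUM → KEW: 2+17+4+8+14+25+23 = 93
NOR → MID → ELM → SUM → KEW: 11+14+25+23 = 73
The minimum is 73 min via NOR → MID → ELM → SUM → KEW.

73 min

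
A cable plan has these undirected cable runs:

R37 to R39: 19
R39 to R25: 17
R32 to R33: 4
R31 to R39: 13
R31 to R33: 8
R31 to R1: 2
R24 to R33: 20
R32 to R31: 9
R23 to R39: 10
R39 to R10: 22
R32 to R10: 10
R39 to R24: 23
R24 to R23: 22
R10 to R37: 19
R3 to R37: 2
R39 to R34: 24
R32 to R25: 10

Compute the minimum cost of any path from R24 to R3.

44

Candidate routes:
R24 - R39 - R37 - R3: 23+19+2 = 44
R24 - R33 - R32 - R10 - R37 - R3: 20+4+10+19+2 = 55
R24 - R23 - R39 - R37 - R3: 22+10+19+2 = 53
Cheapest is R24 - R39 - R37 - R3 at 44.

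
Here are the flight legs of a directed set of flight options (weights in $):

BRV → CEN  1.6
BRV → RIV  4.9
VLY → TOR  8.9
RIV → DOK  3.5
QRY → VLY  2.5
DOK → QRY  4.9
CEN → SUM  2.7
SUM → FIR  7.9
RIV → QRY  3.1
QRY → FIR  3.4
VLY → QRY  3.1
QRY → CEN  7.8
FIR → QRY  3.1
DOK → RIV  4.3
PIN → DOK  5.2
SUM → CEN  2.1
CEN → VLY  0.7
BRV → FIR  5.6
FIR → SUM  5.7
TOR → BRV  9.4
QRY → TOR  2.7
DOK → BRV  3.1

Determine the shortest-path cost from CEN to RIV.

Running Dijkstra from CEN:
CEN: 0
VLY: 0.7  (via CEN)
SUM: 2.7  (via CEN)
QRY: 3.8  (via VLY)
TOR: 6.5  (via QRY)
FIR: 7.2  (via QRY)
BRV: 15.9  (via TOR)
RIV: 20.8  (via BRV)
Shortest route: CEN–VLY–QRY–TOR–BRV–RIV = $20.8.

$20.8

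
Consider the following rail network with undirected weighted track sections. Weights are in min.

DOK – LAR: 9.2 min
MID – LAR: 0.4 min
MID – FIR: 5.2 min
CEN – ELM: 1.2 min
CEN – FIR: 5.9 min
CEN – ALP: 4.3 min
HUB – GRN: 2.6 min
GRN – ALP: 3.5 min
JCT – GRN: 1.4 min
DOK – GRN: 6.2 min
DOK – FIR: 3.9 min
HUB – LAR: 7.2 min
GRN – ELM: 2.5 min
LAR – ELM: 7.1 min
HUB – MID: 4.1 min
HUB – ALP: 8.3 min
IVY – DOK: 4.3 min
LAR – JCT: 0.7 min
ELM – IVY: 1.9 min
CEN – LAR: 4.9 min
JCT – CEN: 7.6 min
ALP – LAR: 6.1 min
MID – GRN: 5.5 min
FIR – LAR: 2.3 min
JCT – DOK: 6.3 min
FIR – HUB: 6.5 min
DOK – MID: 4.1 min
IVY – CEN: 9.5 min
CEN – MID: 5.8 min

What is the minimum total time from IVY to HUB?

7 min

Shortest distances from IVY:
IVY: 0
ELM: 1.9  (via IVY)
CEN: 3.1  (via ELM)
DOK: 4.3  (via IVY)
GRN: 4.4  (via ELM)
JCT: 5.8  (via GRN)
LAR: 6.5  (via JCT)
MID: 6.9  (via LAR)
HUB: 7  (via GRN)
Shortest route: IVY → ELM → GRN → HUB = 7 min.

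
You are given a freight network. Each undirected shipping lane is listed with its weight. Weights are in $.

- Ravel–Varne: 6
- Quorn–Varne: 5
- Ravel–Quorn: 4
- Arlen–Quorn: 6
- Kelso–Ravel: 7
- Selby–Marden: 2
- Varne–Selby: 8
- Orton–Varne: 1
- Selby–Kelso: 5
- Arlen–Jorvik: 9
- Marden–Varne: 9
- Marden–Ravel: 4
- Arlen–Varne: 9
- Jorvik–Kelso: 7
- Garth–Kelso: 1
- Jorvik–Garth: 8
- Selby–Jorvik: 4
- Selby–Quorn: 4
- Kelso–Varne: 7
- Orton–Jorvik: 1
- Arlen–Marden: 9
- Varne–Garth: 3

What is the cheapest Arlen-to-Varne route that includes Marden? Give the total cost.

$17

Shortest Arlen→Marden: Arlen–Marden = 9
Best Marden to Varne: Marden–Selby–Jorvik–Orton–Varne costing 8
Total via Marden: 9 + 8 = $17.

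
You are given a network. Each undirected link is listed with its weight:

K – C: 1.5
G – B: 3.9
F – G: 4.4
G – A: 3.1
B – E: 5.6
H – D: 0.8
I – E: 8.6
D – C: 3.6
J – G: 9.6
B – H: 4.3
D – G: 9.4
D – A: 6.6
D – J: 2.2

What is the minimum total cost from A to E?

Shortest distances from A:
A: 0
G: 3.1  (via A)
D: 6.6  (via A)
B: 7  (via G)
H: 7.4  (via D)
F: 7.5  (via G)
J: 8.8  (via D)
C: 10.2  (via D)
K: 11.7  (via C)
E: 12.6  (via B)
Shortest route: A → G → B → E = 12.6.

12.6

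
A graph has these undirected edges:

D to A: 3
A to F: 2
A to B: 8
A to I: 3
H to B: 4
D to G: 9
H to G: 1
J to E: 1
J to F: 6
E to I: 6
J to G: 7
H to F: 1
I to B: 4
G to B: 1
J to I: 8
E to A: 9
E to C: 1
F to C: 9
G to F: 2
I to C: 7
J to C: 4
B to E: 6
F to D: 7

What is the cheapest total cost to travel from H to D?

Enumerating some paths:
H–F–A–D: 1+2+3 = 6
H–F–D: 1+7 = 8
Cheapest is H–F–A–D at 6.

6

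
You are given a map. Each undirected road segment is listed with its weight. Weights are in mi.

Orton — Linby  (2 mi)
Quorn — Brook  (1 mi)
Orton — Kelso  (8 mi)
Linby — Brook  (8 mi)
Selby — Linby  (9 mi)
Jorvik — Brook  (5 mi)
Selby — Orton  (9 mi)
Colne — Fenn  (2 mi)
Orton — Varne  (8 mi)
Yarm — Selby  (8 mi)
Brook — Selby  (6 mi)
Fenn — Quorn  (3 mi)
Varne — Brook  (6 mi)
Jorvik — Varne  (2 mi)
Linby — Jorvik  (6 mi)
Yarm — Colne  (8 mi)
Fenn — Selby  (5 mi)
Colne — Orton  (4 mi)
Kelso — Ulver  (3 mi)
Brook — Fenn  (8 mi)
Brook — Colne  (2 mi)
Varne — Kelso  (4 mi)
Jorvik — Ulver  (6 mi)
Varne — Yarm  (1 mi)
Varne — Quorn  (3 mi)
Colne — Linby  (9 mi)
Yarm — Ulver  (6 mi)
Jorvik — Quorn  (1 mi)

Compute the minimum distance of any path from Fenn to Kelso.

10 mi

Settle nodes by increasing distance from Fenn:
Fenn: 0
Colne: 2  (via Fenn)
Quorn: 3  (via Fenn)
Brook: 4  (via Colne)
Jorvik: 4  (via Quorn)
Selby: 5  (via Fenn)
Orton: 6  (via Colne)
Varne: 6  (via Quorn)
Yarm: 7  (via Varne)
Linby: 8  (via Orton)
Ulver: 10  (via Jorvik)
Kelso: 10  (via Varne)
Shortest route: Fenn–Quorn–Varne–Kelso = 10 mi.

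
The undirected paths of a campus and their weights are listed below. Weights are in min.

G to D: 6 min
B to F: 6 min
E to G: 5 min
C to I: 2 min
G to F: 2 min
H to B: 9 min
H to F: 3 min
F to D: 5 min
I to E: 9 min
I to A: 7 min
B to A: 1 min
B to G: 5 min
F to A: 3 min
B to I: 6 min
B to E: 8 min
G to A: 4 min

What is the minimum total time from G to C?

Settle nodes by increasing distance from G:
G: 0
F: 2  (via G)
A: 4  (via G)
B: 5  (via G)
E: 5  (via G)
H: 5  (via F)
D: 6  (via G)
I: 11  (via A)
C: 13  (via I)
Shortest route: G–A–I–C = 13 min.

13 min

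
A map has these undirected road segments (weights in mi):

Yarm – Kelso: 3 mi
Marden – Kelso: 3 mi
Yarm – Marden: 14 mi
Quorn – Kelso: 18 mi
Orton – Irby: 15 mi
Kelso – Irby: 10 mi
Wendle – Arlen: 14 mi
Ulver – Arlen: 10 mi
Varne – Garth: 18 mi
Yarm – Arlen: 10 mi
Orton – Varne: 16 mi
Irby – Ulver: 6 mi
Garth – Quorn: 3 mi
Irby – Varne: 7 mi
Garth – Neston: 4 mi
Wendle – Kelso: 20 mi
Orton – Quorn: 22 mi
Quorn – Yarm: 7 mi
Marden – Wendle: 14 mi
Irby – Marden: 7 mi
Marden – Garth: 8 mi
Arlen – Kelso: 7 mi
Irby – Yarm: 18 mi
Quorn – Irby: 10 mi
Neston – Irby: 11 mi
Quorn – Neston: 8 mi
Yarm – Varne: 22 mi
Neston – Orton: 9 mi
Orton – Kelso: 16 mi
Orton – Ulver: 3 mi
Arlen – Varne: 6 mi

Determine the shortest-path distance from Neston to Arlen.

22 mi

Shortest distances from Neston:
Neston: 0
Garth: 4  (via Neston)
Quorn: 7  (via Garth)
Orton: 9  (via Neston)
Irby: 11  (via Neston)
Ulver: 12  (via Orton)
Marden: 12  (via Garth)
Yarm: 14  (via Quorn)
Kelso: 15  (via Marden)
Varne: 18  (via Irby)
Arlen: 22  (via Ulver)
Shortest route: Neston–Orton–Ulver–Arlen = 22 mi.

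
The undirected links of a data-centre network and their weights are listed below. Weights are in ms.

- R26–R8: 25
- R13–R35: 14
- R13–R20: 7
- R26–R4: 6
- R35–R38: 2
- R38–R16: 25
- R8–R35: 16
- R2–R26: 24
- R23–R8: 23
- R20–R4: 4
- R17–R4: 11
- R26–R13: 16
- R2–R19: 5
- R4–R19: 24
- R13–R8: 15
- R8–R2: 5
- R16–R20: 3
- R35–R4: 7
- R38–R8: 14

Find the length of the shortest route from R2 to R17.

Settle nodes by increasing distance from R2:
R2: 0
R8: 5  (via R2)
R19: 5  (via R2)
R38: 19  (via R8)
R13: 20  (via R8)
R35: 21  (via R8)
R26: 24  (via R2)
R20: 27  (via R13)
R4: 28  (via R35)
R23: 28  (via R8)
R16: 30  (via R20)
R17: 39  (via R4)
Shortest route: R2 → R8 → R35 → R4 → R17 = 39 ms.

39 ms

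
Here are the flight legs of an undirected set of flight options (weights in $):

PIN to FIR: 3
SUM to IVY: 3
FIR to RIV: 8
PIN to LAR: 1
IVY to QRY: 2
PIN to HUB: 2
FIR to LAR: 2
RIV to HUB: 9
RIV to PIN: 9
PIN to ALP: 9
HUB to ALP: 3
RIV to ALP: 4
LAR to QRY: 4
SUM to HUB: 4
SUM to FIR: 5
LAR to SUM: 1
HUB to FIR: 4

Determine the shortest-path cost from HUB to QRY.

$7

Settle nodes by increasing distance from HUB:
HUB: 0
PIN: 2  (via HUB)
ALP: 3  (via HUB)
LAR: 3  (via PIN)
FIR: 4  (via HUB)
SUM: 4  (via HUB)
QRY: 7  (via LAR)
Shortest route: HUB → PIN → LAR → QRY = $7.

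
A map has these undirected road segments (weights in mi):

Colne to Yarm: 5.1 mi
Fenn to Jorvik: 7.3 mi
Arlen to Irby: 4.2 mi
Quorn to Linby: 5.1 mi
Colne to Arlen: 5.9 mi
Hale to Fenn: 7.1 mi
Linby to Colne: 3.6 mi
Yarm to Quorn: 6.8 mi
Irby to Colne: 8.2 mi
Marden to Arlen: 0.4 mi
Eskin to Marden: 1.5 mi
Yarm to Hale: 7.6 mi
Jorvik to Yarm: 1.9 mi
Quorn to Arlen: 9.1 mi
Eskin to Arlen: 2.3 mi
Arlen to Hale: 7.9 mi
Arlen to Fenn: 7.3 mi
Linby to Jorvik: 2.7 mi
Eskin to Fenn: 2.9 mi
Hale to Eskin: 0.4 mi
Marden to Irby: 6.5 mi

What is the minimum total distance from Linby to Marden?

9.9 mi

Shortest distances from Linby:
Linby: 0
Jorvik: 2.7  (via Linby)
Colne: 3.6  (via Linby)
Yarm: 4.6  (via Jorvik)
Quorn: 5.1  (via Linby)
Arlen: 9.5  (via Colne)
Marden: 9.9  (via Arlen)
Shortest route: Linby → Colne → Arlen → Marden = 9.9 mi.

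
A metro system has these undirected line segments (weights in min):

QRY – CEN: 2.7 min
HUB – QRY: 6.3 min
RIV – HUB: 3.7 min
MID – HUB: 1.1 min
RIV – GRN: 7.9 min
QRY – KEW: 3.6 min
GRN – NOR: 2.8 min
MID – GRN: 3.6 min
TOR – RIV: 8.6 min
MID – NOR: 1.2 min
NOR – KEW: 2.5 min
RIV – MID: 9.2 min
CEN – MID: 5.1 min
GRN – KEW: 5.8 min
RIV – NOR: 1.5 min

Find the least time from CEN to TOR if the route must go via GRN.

21.6 min

Shortest CEN→GRN: CEN → MID → GRN = 8.7
Shortest GRN→TOR: GRN → NOR → RIV → TOR = 12.9
Total via GRN: 8.7 + 12.9 = 21.6 min.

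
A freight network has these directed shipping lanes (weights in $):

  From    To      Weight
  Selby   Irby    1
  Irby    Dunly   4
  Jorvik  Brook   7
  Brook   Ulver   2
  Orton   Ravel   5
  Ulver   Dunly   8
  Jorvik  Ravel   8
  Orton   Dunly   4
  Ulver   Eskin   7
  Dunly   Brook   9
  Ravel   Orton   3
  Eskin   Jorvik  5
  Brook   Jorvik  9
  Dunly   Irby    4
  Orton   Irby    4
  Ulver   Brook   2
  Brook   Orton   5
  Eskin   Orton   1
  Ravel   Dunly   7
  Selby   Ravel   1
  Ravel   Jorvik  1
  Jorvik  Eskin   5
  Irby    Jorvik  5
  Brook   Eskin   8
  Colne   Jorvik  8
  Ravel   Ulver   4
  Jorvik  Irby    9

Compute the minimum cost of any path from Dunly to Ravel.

$17

Settle nodes by increasing distance from Dunly:
Dunly: 0
Irby: 4  (via Dunly)
Jorvik: 9  (via Irby)
Brook: 9  (via Dunly)
Ulver: 11  (via Brook)
Orton: 14  (via Brook)
Eskin: 14  (via Jorvik)
Ravel: 17  (via Jorvik)
Shortest route: Dunly–Irby–Jorvik–Ravel = $17.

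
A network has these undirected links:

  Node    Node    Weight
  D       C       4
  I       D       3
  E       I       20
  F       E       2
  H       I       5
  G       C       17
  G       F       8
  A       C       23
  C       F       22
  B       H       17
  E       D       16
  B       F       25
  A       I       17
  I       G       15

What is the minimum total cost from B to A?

39

Candidate routes:
B → H → I → A: 17+5+17 = 39
B → H → I → D → C → A: 17+5+3+4+23 = 52
B → F → E → D → I → A: 25+2+16+3+17 = 63
The minimum is 39 via B → H → I → A.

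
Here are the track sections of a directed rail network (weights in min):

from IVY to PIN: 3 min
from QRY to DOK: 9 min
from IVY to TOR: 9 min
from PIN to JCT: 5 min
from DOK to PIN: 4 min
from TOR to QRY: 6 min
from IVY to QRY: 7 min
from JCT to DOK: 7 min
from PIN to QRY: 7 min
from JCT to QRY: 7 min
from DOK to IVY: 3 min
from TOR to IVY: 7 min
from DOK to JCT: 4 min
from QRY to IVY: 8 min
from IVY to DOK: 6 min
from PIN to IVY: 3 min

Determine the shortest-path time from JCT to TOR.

19 min

Shortest distances from JCT:
JCT: 0
QRY: 7  (via JCT)
DOK: 7  (via JCT)
IVY: 10  (via DOK)
PIN: 11  (via DOK)
TOR: 19  (via IVY)
Shortest route: JCT–DOK–IVY–TOR = 19 min.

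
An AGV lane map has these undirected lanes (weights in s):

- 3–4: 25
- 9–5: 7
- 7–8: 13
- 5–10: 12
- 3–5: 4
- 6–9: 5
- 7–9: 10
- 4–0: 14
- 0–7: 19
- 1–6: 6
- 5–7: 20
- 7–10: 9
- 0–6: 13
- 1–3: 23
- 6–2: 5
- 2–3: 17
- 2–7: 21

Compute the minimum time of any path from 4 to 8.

46 s

Enumerating some paths:
4–0–7–8: 14+19+13 = 46
4–3–5–7–8: 25+4+20+13 = 62
4–3–5–9–7–8: 25+4+7+10+13 = 59
4–0–6–9–7–8: 14+13+5+10+13 = 55
Cheapest is 4–0–7–8 at 46 s.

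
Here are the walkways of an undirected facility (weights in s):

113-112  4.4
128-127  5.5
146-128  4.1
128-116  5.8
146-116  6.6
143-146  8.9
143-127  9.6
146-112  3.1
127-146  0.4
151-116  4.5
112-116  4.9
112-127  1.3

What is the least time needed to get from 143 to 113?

Candidate routes:
143 - 127 - 112 - 113: 9.6+1.3+4.4 = 15.3
143 - 146 - 127 - 112 - 113: 8.9+0.4+1.3+4.4 = 15
Cheapest is 143 - 146 - 127 - 112 - 113 at 15 s.

15 s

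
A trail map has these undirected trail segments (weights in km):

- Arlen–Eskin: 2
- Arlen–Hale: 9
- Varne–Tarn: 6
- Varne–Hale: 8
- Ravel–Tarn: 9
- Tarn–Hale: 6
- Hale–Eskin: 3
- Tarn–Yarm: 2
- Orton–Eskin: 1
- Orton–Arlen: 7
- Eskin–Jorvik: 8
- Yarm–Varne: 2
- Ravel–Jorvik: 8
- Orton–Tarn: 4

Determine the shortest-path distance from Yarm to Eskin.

7 km

Shortest distances from Yarm:
Yarm: 0
Varne: 2  (via Yarm)
Tarn: 2  (via Yarm)
Orton: 6  (via Tarn)
Eskin: 7  (via Orton)
Shortest route: Yarm → Tarn → Orton → Eskin = 7 km.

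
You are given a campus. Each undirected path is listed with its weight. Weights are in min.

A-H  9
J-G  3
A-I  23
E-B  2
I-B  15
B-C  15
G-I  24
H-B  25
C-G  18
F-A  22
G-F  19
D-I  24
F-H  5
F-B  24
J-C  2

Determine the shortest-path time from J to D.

51 min

Candidate routes:
J → C → G → I → D: 2+18+24+24 = 68
J → G → I → D: 3+24+24 = 51
J → C → B → I → D: 2+15+15+24 = 56
The minimum is 51 min via J → G → I → D.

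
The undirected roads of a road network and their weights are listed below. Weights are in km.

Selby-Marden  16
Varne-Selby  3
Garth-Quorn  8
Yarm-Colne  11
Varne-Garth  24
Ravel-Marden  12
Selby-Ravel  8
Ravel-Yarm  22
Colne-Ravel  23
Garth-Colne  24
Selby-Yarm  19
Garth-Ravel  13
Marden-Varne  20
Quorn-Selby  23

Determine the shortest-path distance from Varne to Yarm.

22 km

Candidate routes:
Varne–Selby–Yarm: 3+19 = 22
Varne–Selby–Ravel–Yarm: 3+8+22 = 33
Varne–Selby–Ravel–Colne–Yarm: 3+8+23+11 = 45
Varne–Selby–Marden–Ravel–Yarm: 3+16+12+22 = 53
The minimum is 22 km via Varne–Selby–Yarm.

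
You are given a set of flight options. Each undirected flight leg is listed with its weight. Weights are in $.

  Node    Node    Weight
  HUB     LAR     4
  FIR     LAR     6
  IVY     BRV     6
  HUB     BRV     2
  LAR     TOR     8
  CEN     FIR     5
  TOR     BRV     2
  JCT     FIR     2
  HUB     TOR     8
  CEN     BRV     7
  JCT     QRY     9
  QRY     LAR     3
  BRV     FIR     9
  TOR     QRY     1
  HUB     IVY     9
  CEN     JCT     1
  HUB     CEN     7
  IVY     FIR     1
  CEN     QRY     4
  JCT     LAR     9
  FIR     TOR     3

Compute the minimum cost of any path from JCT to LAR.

Settle nodes by increasing distance from JCT:
JCT: 0
CEN: 1  (via JCT)
FIR: 2  (via JCT)
IVY: 3  (via FIR)
TOR: 5  (via FIR)
QRY: 5  (via CEN)
BRV: 7  (via TOR)
LAR: 8  (via FIR)
Shortest route: JCT → FIR → LAR = $8.

$8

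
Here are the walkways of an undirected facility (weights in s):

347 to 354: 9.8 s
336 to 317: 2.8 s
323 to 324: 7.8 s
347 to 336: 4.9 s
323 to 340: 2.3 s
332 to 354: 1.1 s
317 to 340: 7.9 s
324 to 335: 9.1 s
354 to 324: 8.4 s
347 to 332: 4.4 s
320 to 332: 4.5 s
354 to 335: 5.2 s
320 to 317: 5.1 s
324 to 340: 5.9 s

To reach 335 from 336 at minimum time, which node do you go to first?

347

Candidate routes:
336–347–332–354–335: 4.9+4.4+1.1+5.2 = 15.6
336–317–320–332–354–335: 2.8+5.1+4.5+1.1+5.2 = 18.7
Cheapest is 336–347–332–354–335 at 15.6 s.
So from 336 the first move is to 347.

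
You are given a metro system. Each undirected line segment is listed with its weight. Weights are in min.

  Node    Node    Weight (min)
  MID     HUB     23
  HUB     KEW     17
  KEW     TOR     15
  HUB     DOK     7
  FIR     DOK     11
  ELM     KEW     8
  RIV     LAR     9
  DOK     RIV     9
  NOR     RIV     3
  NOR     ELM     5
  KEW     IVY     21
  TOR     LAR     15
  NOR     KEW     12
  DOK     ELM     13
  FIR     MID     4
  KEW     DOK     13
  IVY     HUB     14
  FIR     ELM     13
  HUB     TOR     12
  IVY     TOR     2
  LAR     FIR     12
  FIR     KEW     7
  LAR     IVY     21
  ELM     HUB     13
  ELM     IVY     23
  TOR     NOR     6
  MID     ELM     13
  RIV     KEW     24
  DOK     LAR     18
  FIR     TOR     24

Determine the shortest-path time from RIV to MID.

21 min

Candidate routes:
RIV–LAR–FIR–MID: 9+12+4 = 25
RIV–NOR–ELM–FIR–MID: 3+5+13+4 = 25
RIV–NOR–ELM–MID: 3+5+13 = 21
RIV–DOK–FIR–MID: 9+11+4 = 24
Cheapest is RIV–NOR–ELM–MID at 21 min.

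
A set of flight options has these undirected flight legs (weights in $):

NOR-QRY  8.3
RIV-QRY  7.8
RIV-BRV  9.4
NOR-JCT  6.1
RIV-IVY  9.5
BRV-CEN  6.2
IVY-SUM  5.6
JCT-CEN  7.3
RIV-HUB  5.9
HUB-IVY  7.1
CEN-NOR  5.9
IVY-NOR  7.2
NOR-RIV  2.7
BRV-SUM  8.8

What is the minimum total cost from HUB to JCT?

$14.7

Settle nodes by increasing distance from HUB:
HUB: 0
RIV: 5.9  (via HUB)
IVY: 7.1  (via HUB)
NOR: 8.6  (via RIV)
SUM: 12.7  (via IVY)
QRY: 13.7  (via RIV)
CEN: 14.5  (via NOR)
JCT: 14.7  (via NOR)
Shortest route: HUB → RIV → NOR → JCT = $14.7.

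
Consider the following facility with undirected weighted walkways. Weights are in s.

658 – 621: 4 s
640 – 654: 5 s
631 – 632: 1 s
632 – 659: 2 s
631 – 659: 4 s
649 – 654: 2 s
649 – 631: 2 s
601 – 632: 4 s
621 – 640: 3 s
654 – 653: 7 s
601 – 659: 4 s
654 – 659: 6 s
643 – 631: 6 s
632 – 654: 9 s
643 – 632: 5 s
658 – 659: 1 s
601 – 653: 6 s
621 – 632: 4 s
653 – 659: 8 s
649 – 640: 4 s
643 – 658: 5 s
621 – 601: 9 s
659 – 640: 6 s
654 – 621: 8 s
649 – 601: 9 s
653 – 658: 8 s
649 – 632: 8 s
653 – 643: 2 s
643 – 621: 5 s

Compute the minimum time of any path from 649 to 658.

6 s

Enumerating some paths:
649–654–659–658: 2+6+1 = 9
649–631–659–658: 2+4+1 = 7
649–631–632–659–658: 2+1+2+1 = 6
The minimum is 6 s via 649–631–632–659–658.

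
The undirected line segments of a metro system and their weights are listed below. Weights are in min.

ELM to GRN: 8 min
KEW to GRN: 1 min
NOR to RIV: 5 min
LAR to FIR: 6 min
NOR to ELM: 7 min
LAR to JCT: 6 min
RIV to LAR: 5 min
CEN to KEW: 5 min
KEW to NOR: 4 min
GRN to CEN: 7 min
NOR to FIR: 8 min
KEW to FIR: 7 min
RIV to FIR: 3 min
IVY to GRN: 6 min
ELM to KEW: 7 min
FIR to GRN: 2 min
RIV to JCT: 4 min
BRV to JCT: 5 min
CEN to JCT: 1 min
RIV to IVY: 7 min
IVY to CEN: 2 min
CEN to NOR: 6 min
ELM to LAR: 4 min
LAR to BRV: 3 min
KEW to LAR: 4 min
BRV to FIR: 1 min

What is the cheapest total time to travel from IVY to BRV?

8 min

Candidate routes:
IVY - RIV - FIR - BRV: 7+3+1 = 11
IVY - GRN - FIR - BRV: 6+2+1 = 9
IVY - CEN - JCT - BRV: 2+1+5 = 8
Cheapest is IVY - CEN - JCT - BRV at 8 min.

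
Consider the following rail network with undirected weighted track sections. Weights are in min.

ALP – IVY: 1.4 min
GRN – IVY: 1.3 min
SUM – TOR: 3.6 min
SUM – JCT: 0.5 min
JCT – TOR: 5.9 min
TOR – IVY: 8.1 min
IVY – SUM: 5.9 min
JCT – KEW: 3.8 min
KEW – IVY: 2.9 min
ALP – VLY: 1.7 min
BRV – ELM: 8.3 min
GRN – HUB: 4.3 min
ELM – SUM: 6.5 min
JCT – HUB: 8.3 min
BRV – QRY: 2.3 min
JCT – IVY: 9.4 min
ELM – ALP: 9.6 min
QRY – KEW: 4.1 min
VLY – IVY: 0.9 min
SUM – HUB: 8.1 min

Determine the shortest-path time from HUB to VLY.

Enumerating some paths:
HUB → GRN → IVY → ALP → VLY: 4.3+1.3+1.4+1.7 = 8.7
HUB → GRN → IVY → VLY: 4.3+1.3+0.9 = 6.5
HUB → SUM → IVY → VLY: 8.1+5.9+0.9 = 14.9
Cheapest is HUB → GRN → IVY → VLY at 6.5 min.

6.5 min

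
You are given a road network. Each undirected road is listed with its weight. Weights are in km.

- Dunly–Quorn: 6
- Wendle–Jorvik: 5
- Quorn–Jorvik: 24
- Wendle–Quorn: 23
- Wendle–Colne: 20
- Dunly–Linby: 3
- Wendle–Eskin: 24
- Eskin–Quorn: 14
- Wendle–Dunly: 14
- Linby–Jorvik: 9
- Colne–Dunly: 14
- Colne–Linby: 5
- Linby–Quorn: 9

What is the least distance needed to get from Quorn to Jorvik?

18 km

Running Dijkstra from Quorn:
Quorn: 0
Dunly: 6  (via Quorn)
Linby: 9  (via Quorn)
Eskin: 14  (via Quorn)
Colne: 14  (via Linby)
Jorvik: 18  (via Linby)
Shortest route: Quorn–Linby–Jorvik = 18 km.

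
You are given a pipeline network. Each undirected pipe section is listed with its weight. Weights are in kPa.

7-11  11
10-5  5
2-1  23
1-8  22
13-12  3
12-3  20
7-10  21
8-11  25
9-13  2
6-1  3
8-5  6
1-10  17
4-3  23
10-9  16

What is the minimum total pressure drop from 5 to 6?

Enumerating some paths:
5–8–1–6: 6+22+3 = 31
5–10–1–6: 5+17+3 = 25
The minimum is 25 kPa via 5–10–1–6.

25 kPa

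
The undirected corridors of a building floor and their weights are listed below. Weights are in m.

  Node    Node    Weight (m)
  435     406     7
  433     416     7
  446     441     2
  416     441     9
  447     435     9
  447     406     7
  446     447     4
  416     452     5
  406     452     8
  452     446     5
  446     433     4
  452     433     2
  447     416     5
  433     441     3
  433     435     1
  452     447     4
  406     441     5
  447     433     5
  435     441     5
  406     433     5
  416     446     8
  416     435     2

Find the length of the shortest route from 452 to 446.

5 m

Candidate routes:
452–446: 5 = 5
452–433–446: 2+4 = 6
The minimum is 5 m via 452–446.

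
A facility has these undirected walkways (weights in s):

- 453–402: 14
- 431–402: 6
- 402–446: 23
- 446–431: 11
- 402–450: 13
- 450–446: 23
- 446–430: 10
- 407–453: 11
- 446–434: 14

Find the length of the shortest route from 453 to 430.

41 s

Running Dijkstra from 453:
453: 0
407: 11  (via 453)
402: 14  (via 453)
431: 20  (via 402)
450: 27  (via 402)
446: 31  (via 431)
430: 41  (via 446)
Shortest route: 453–402–431–446–430 = 41 s.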